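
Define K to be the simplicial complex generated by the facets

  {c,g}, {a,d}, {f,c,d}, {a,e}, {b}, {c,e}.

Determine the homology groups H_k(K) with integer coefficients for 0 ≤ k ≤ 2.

Take the total order a < b < c < d < e < f < g on the vertex set. Then K (dimension 2) consists of the simplices:

  0-simplices (7): a, b, c, d, e, f, g
  1-simplices (7): ad, ae, cd, ce, cf, cg, df
  2-simplices (1): cdf

so the chain groups are C_0 ≅ Z^7, C_1 ≅ Z^7, C_2 ≅ Z^1.

Boundary ∂_1: C_1 → C_0 is given by ∂[p,q] = [q] − [p]. For instance
  ∂ad = d − a.
This gives a 7×7 integer matrix of rank 5; reducing to Smith normal form yields diagonal entries (1,1,1,1,1).

The boundary map ∂_2: C_2 → C_1 sends each 2-simplex [p,q,r] to [q,r] − [p,r] + [p,q]. For instance
  ∂cdf = df − cf + cd.
This gives a 7×1 integer matrix of rank 1; reducing to Smith normal form yields diagonal entries (1).

Reading off H_k = ker ∂_k / im ∂_{k+1}:

  H_0: rank C_0 − rank ∂_1 = 7 − 5 = 2, and the invariant factors of ∂_1 are all 1, so H_0 = Z^2.
  H_1: rank ker ∂_1 − rank ∂_2 = (7 − 5) − 1 = 1, and the invariant factors of ∂_2 are all 1, so H_1 = Z.
  H_2: rank ker ∂_2 − rank ∂_3 = (1 − 1) − 0 = 0, and there is no ∂_3, so H_2 = 0.

H_0 = Z^2,  H_1 = Z,  H_2 = 0.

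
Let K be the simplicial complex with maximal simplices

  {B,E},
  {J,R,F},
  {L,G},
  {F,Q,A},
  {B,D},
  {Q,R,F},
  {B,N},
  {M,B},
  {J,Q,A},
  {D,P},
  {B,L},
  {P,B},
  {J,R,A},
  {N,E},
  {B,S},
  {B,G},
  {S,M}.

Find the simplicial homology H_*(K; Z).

H_0 ≅ Z^2,  H_1 ≅ Z^5,  H_2 = 0.

Order the vertices as A < B < D < E < F < G < J < L < M < N < P < Q < R < S. Listing each simplex with vertices in this order, K has dimension 2 with simplices:

  0-simplices (14): A, B, D, E, F, G, J, L, M, N, P, Q, R, S
  1-simplices (22): AF, AJ, AQ, AR, BD, BE, BG, BL, BM, BN, BP, BS, DP, EN, FJ, FQ, FR, GL, JQ, JR, MS, QR
  2-simplices (5): AFQ, AJQ, AJR, FJR, FQR

giving chain groups C_0 ≅ Z^14, C_1 ≅ Z^22, C_2 ≅ Z^5.

The boundary map ∂_1: C_1 → C_0 sends each edge [p,q] (with p < q) to q − p.
As a 14×22 matrix over Z this has rank 12, with invariant factors (1,1,1,1,1,1,1,1,1,1,1,1).

The boundary map ∂_2: C_2 → C_1 acts by ∂[p,q,r] = [q,r] − [p,r] + [p,q]. For instance
  ∂AJQ = JQ − AQ + AJ,
  ∂FQR = QR − FR + FQ.
As a 22×5 matrix over Z this has rank 5, with invariant factors (1,1,1,1,1).

Reading off H_k = ker ∂_k / im ∂_{k+1}:

  H_0: rank C_0 − rank ∂_1 = 14 − 12 = 2, and the invariant factors of ∂_1 are all 1, so H_0 ≅ Z^2.
  H_1: rank ker ∂_1 − rank ∂_2 = (22 − 12) − 5 = 5, and the invariant factors of ∂_2 are all 1, so H_1 ≅ Z^5.
  H_2: rank ker ∂_2 − rank ∂_3 = (5 − 5) − 0 = 0, and there is no ∂_3, so H_2 ≅ 0.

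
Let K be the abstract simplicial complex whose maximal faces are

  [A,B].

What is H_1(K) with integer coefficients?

H_1 ≅ 0.

Order the vertices as A < B. Listing each simplex with vertices in this order, K has dimension 1 with simplices:

  0-simplices (2): A, B
  1-simplices (1): AB

Hence C_0 ≅ Z^2, C_1 ≅ Z^1.

Boundary ∂_1: C_1 → C_0 is given by ∂[p,q] = [q] − [p]. For instance
  ∂AB = B − A.
The resulting 2×1 matrix has rank 1, and its Smith normal form has invariant factors (1).

Reading off H_k = ker ∂_k / im ∂_{k+1}:

  H_1: rank ker ∂_1 − rank ∂_2 = (1 − 1) − 0 = 0, and there is no ∂_2, so H_1 = 0.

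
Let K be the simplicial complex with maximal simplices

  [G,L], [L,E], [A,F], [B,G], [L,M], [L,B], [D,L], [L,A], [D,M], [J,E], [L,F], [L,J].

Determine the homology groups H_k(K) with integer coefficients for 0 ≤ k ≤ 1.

Order the vertices as A < B < D < E < F < G < J < L < M. Listing each simplex with vertices in this order, K has dimension 1 with simplices:

  0-simplices (9): A, B, D, E, F, G, J, L, M
  1-simplices (12): AF, AL, BG, BL, DL, DM, EJ, EL, FL, GL, JL, LM

giving chain groups C_0 ≅ Z^9, C_1 ≅ Z^12.

∂_1: C_1 → C_0 sends each edge [p,q] (with p < q) to q − p. For instance
  ∂AL = L − A.
This gives a 9×12 integer matrix of rank 8; reducing to Smith normal form yields diagonal entries (1,1,1,1,1,1,1,1).

Now H_k = ker ∂_k / im ∂_{k+1}, so:

  H_0: rank C_0 − rank ∂_1 = 9 − 8 = 1, and the invariant factors of ∂_1 are all 1, so H_0 ≅ Z.
  H_1: rank ker ∂_1 − rank ∂_2 = (12 − 8) − 0 = 4, and there is no ∂_2, so H_1 ≅ Z^4.

(K is a triangulation of a wedge of 4 circles.)

H_0 = Z,  H_1 = Z^4.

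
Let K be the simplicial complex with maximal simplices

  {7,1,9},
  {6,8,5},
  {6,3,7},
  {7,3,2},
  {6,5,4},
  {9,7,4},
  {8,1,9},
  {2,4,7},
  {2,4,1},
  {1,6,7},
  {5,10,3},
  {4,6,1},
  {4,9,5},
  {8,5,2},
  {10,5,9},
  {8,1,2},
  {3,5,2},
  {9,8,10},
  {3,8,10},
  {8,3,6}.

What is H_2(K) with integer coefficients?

H_2 ≅ 0.

We work with the vertex ordering 1 < 2 < 3 < 4 < 5 < 6 < 7 < 8 < 9 < 10. The simplices of K, each written with vertices in increasing order, are:

  0-simplices (10): [1], [2], [3], [4], [5], [6], [7], [8], [9], [10]
  1-simplices (30): (30 of them)
  2-simplices (20): (20 of them)

giving chain groups C_0 ≅ Z^10, C_1 ≅ Z^30, C_2 ≅ Z^20.

The boundary map ∂_1: C_1 → C_0 is given by ∂[p,q] = [q] − [p].
The 10×30 boundary matrix has rank 9 and Smith normal form diag(1,1,1,1,1,1,1,1,1).

Boundary ∂_2: C_2 → C_1 maps a triangle to the signed sum of its edges. For instance
  ∂[1,2,4] = [2,4] − [1,4] + [1,2],
  ∂[3,6,7] = [6,7] − [3,7] + [3,6].
The resulting 30×20 matrix has rank 20, and its Smith normal form has invariant factors (1,1,1,1,1,1,1,1,1,1,1,1,1,1,1,1,1,1,1,2).

Now H_k = ker ∂_k / im ∂_{k+1}, so:

  H_2: rank ker ∂_2 − rank ∂_3 = (20 − 20) − 0 = 0, and there is no ∂_3, so H_2 ≅ 0.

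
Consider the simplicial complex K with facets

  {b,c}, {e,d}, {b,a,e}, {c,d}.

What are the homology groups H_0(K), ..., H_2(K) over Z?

H_0 ≅ Z,  H_1 ≅ Z,  H_2 = 0.

Take the total order a < b < c < d < e on the vertex set. Then K (dimension 2) consists of the simplices:

  0-simplices (5): a, b, c, d, e
  1-simplices (6): ab, ae, bc, be, cd, de
  2-simplices (1): abe

giving chain groups C_0 ≅ Z^5, C_1 ≅ Z^6, C_2 ≅ Z^1.

Boundary ∂_1: C_1 → C_0 is given by ∂[p,q] = [q] − [p].
As a 5×6 matrix over Z this has rank 4, with invariant factors (1,1,1,1).

The boundary map ∂_2: C_2 → C_1 maps a triangle to the signed sum of its edges. For instance
  ∂abe = be − ae + ab.
As a 6×1 matrix over Z this has rank 1, with invariant factors (1).

Now H_k = ker ∂_k / im ∂_{k+1}, so:

  H_0: rank C_0 − rank ∂_1 = 5 − 4 = 1, and the invariant factors of ∂_1 are all 1, so H_0 ≅ Z.
  H_1: rank ker ∂_1 − rank ∂_2 = (6 − 4) − 1 = 1, and the invariant factors of ∂_2 are all 1, so H_1 ≅ Z.
  H_2: rank ker ∂_2 − rank ∂_3 = (1 − 1) − 0 = 0, and there is no ∂_3, so H_2 ≅ 0.

As a check, the Euler characteristic is 5 − 6 + 1 = 0, which agrees with 1 − 1 + 0 = 0.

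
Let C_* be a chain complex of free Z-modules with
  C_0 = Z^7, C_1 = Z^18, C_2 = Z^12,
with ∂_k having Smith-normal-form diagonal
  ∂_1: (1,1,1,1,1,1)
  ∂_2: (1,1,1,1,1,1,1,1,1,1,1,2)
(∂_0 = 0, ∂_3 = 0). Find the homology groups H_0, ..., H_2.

H_0 ≅ Z,  H_1 ≅ Z/2,  H_2 = 0.

H_0: b_0 = 7 − 0 − 6 = 1; torsion from ∂_1 factors > 1: none. So H_0 ≅ Z.
H_1: b_1 = 18 − 6 − 12 = 0; torsion from ∂_2 factors > 1: [2]. So H_1 ≅ Z/2.
H_2: b_2 = 12 − 12 − 0 = 0; torsion from ∂_3 factors > 1: none. So H_2 ≅ 0.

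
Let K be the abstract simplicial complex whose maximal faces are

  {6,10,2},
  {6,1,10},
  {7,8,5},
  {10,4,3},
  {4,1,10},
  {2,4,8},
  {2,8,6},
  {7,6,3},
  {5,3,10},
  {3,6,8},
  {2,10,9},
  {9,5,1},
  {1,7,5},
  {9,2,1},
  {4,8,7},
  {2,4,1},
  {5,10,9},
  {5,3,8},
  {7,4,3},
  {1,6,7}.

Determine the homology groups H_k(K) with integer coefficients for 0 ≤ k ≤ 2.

H_0 = Z,  H_1 = Z ⊕ Z/2,  H_2 = 0.

Order the vertices as 1 < 2 < 3 < 4 < 5 < 6 < 7 < 8 < 9 < 10. Listing each simplex with vertices in this order, K has dimension 2 with simplices:

  0-simplices (10): [1], [2], [3], [4], [5], [6], [7], [8], [9], [10]
  1-simplices (30): (30 of them)
  2-simplices (20): (20 of them)

Hence C_0 ≅ Z^10, C_1 ≅ Z^30, C_2 ≅ Z^20.

Boundary ∂_1: C_1 → C_0 sends each edge [p,q] (with p < q) to q − p.
This gives a 10×30 integer matrix of rank 9; reducing to Smith normal form yields diagonal entries (1,1,1,1,1,1,1,1,1).

The boundary map ∂_2: C_2 → C_1 maps a triangle to the signed sum of its edges. For instance
  ∂[1,2,4] = [2,4] − [1,4] + [1,2],
  ∂[1,5,7] = [5,7] − [1,7] + [1,5].
The resulting 30×20 matrix has rank 20, and its Smith normal form has invariant factors (1,1,1,1,1,1,1,1,1,1,1,1,1,1,1,1,1,1,1,2).

Now H_k = ker ∂_k / im ∂_{k+1}, so:

  H_0: rank C_0 − rank ∂_1 = 10 − 9 = 1, and the invariant factors of ∂_1 are all 1, so H_0 = Z.
  H_1: rank ker ∂_1 − rank ∂_2 = (30 − 9) − 20 = 1, and ∂_2 has invariant factor 2 > 1, so H_1 = Z ⊕ Z/2.
  H_2: rank ker ∂_2 − rank ∂_3 = (20 − 20) − 0 = 0, and there is no ∂_3, so H_2 = 0.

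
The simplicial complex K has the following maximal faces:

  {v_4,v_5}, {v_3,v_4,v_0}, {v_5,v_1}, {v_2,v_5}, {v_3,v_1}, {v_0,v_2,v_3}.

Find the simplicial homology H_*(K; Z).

Order the vertices as v_0 < v_1 < v_2 < v_3 < v_4 < v_5. Listing each simplex with vertices in this order, K has dimension 2 with simplices:

  0-simplices (6): [v_0], [v_1], [v_2], [v_3], [v_4], [v_5]
  1-simplices (9): [v_0,v_2], [v_0,v_3], [v_0,v_4], [v_1,v_3], [v_1,v_5], [v_2,v_3], [v_2,v_5], [v_3,v_4], [v_4,v_5]
  2-simplices (2): [v_0,v_2,v_3], [v_0,v_3,v_4]

Hence C_0 ≅ Z^6, C_1 ≅ Z^9, C_2 ≅ Z^2.

The boundary map ∂_1: C_1 → C_0 is given by ∂[p,q] = [q] − [p]. For instance
  ∂[v_4,v_5] = [v_5] − [v_4].
The resulting 6×9 matrix has rank 5, and its Smith normal form has invariant factors (1,1,1,1,1).

Boundary ∂_2: C_2 → C_1 acts by ∂[p,q,r] = [q,r] − [p,r] + [p,q]. For instance
  ∂[v_0,v_2,v_3] = [v_2,v_3] − [v_0,v_3] + [v_0,v_2],
  ∂[v_0,v_3,v_4] = [v_3,v_4] − [v_0,v_4] + [v_0,v_3].
This gives a 9×2 integer matrix of rank 2; reducing to Smith normal form yields diagonal entries (1,1).

Now H_k = ker ∂_k / im ∂_{k+1}, so:

  H_0: rank C_0 − rank ∂_1 = 6 − 5 = 1, and the invariant factors of ∂_1 are all 1, so H_0 ≅ Z.
  H_1: rank ker ∂_1 − rank ∂_2 = (9 − 5) − 2 = 2, and the invariant factors of ∂_2 are all 1, so H_1 ≅ Z^2.
  H_2: rank ker ∂_2 − rank ∂_3 = (2 − 2) − 0 = 0, and there is no ∂_3, so H_2 ≅ 0.

H_0 ≅ Z,  H_1 ≅ Z^2,  H_2 = 0.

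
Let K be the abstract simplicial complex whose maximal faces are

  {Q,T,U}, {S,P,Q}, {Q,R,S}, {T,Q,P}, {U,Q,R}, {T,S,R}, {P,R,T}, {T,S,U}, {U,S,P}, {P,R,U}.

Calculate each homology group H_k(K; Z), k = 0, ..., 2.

H_0 = Z,  H_1 = Z_2,  H_2 = 0.

Take the total order P < Q < R < S < T < U on the vertex set. Then K (dimension 2) consists of the simplices:

  0-simplices (6): P, Q, R, S, T, U
  1-simplices (15): PQ, PR, PS, PT, PU, QR, QS, QT, QU, RS, RT, RU, ST, SU, TU
  2-simplices (10): PQS, PQT, PRT, PRU, PSU, QRS, QRU, QTU, RST, STU

so the chain groups are C_0 ≅ Z^6, C_1 ≅ Z^15, C_2 ≅ Z^10.

∂_1: C_1 → C_0 maps an edge to its endpoints' difference, ∂[p,q] = q − p. For instance
  ∂PS = S − P.
The 6×15 boundary matrix has rank 5 and Smith normal form diag(1,1,1,1,1).

∂_2: C_2 → C_1 acts by ∂[p,q,r] = [q,r] − [p,r] + [p,q]. For instance
  ∂PRU = RU − PU + PR,
  ∂PSU = SU − PU + PS.
As a 15×10 matrix over Z this has rank 10, with invariant factors (1,1,1,1,1,1,1,1,1,2).

Now H_k = ker ∂_k / im ∂_{k+1}, so:

  H_0: rank C_0 − rank ∂_1 = 6 − 5 = 1, and the invariant factors of ∂_1 are all 1, so H_0 ≅ Z.
  H_1: rank ker ∂_1 − rank ∂_2 = (15 − 5) − 10 = 0, and ∂_2 has invariant factor 2 > 1, so H_1 ≅ Z_2.
  H_2: rank ker ∂_2 − rank ∂_3 = (10 − 10) − 0 = 0, and there is no ∂_3, so H_2 ≅ 0.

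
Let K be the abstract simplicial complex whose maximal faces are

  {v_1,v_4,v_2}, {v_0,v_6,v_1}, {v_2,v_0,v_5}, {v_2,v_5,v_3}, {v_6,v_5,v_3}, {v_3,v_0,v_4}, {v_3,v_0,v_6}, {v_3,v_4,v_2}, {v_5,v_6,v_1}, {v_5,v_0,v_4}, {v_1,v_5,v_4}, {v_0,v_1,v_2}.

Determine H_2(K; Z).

Order the vertices as v_0 < v_1 < v_2 < v_3 < v_4 < v_5 < v_6. Listing each simplex with vertices in this order, K has dimension 2 with simplices:

  0-simplices (7): [v_0], [v_1], [v_2], [v_3], [v_4], [v_5], [v_6]
  1-simplices (18): (18 of them)
  2-simplices (12): (12 of them)

giving chain groups C_0 ≅ Z^7, C_1 ≅ Z^18, C_2 ≅ Z^12.

Boundary ∂_1: C_1 → C_0 maps an edge to its endpoints' difference, ∂[p,q] = q − p.
The resulting 7×18 matrix has rank 6, and its Smith normal form has invariant factors (1,1,1,1,1,1).

∂_2: C_2 → C_1 maps a triangle to the signed sum of its edges. For instance
  ∂[v_1,v_4,v_5] = [v_4,v_5] − [v_1,v_5] + [v_1,v_4],
  ∂[v_1,v_2,v_4] = [v_2,v_4] − [v_1,v_4] + [v_1,v_2].
This gives a 18×12 integer matrix of rank 12; reducing to Smith normal form yields diagonal entries (1,1,1,1,1,1,1,1,1,1,1,2).

Now H_k = ker ∂_k / im ∂_{k+1}, so:

  H_2: rank ker ∂_2 − rank ∂_3 = (12 − 12) − 0 = 0, and there is no ∂_3, so H_2 ≅ 0.

H_2 = 0.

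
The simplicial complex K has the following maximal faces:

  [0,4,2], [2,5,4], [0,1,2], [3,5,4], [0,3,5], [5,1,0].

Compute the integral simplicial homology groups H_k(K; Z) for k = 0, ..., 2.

Fix the vertex order 0 < 1 < 2 < 3 < 4 < 5 and write every simplex with vertices in increasing order. Then dim K = 2 and the simplices of K are:

  0-simplices (6): [0], [1], [2], [3], [4], [5]
  1-simplices (12): [0,1], [0,2], [0,3], [0,4], [0,5], [1,2], [1,5], [2,4], [2,5], [3,4], [3,5], [4,5]
  2-simplices (6): [0,1,2], [0,1,5], [0,2,4], [0,3,5], [2,4,5], [3,4,5]

so the chain groups are C_0 ≅ Z^6, C_1 ≅ Z^12, C_2 ≅ Z^6.

∂_1: C_1 → C_0 maps an edge to its endpoints' difference, ∂[p,q] = q − p.
This gives a 6×12 integer matrix of rank 5; reducing to Smith normal form yields diagonal entries (1,1,1,1,1).

Boundary ∂_2: C_2 → C_1 sends each 2-simplex [p,q,r] to [q,r] − [p,r] + [p,q]. For instance
  ∂[3,4,5] = [4,5] − [3,5] + [3,4],
  ∂[0,1,5] = [1,5] − [0,5] + [0,1].
The resulting 12×6 matrix has rank 6, and its Smith normal form has invariant factors (1,1,1,1,1,1).

Computing H_k = (kernel of ∂_k) / (image of ∂_{k+1}):

  H_0: rank C_0 − rank ∂_1 = 6 − 5 = 1, and the invariant factors of ∂_1 are all 1, so H_0 = Z.
  H_1: rank ker ∂_1 − rank ∂_2 = (12 − 5) − 6 = 1, and the invariant factors of ∂_2 are all 1, so H_1 = Z.
  H_2: rank ker ∂_2 − rank ∂_3 = (6 − 6) − 0 = 0, and there is no ∂_3, so H_2 = 0.

H_0 = Z,  H_1 = Z,  H_2 = 0.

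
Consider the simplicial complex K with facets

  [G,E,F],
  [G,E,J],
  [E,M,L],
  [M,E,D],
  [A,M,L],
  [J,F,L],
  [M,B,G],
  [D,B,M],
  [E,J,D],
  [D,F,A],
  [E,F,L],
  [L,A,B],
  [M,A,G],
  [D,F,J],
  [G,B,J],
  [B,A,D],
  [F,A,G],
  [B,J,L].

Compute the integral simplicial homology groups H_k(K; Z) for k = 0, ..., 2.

Order the vertices as A < B < D < E < F < G < J < L < M. Listing each simplex with vertices in this order, K has dimension 2 with simplices:

  0-simplices (9): A, B, D, E, F, G, J, L, M
  1-simplices (27): AB, AD, AF, AG, AL, AM, BD, BG, BJ, BL, BM, DE, DF, DJ, DM, EF, EG, EJ, EL, EM, FG, FJ, FL, GJ, GM, JL, LM
  2-simplices (18): ABD, ABL, ADF, AFG, AGM, ALM, BDM, BGJ, BGM, BJL, DEJ, DEM, DFJ, EFG, EFL, EGJ, ELM, FJL

giving chain groups C_0 ≅ Z^9, C_1 ≅ Z^27, C_2 ≅ Z^18.

The boundary map ∂_1: C_1 → C_0 sends each edge [p,q] (with p < q) to q − p.
The resulting 9×27 matrix has rank 8, and its Smith normal form has invariant factors (1,1,1,1,1,1,1,1).

Boundary ∂_2: C_2 → C_1 sends each 2-simplex [p,q,r] to [q,r] − [p,r] + [p,q]. For instance
  ∂DEJ = EJ − DJ + DE,
  ∂FJL = JL − FL + FJ.
The 27×18 boundary matrix has rank 18 and Smith normal form diag(1,1,1,1,1,1,1,1,1,1,1,1,1,1,1,1,1,2).

Now H_k = ker ∂_k / im ∂_{k+1}, so:

  H_0: rank C_0 − rank ∂_1 = 9 − 8 = 1, and the invariant factors of ∂_1 are all 1, so H_0 ≅ Z.
  H_1: rank ker ∂_1 − rank ∂_2 = (27 − 8) − 18 = 1, and ∂_2 has invariant factor 2 > 1, so H_1 ≅ Z ⊕ Z/2.
  H_2: rank ker ∂_2 − rank ∂_3 = (18 − 18) − 0 = 0, and there is no ∂_3, so H_2 ≅ 0.

As a check, the Euler characteristic is 9 − 27 + 18 = 0, which agrees with 1 − 1 + 0 = 0.
(K is a triangulation of the Klein bottle.)

H_0 ≅ Z,  H_1 ≅ Z ⊕ Z/2,  H_2 = 0.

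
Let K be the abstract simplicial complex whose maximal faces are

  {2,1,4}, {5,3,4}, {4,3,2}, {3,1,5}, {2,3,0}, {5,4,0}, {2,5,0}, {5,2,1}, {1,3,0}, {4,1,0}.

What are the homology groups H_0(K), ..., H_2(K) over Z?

Fix the vertex order 0 < 1 < 2 < 3 < 4 < 5 and write every simplex with vertices in increasing order. Then dim K = 2 and the simplices of K are:

  0-simplices (6): [0], [1], [2], [3], [4], [5]
  1-simplices (15): [0,1], [0,2], [0,3], [0,4], [0,5], [1,2], [1,3], [1,4], [1,5], [2,3], [2,4], [2,5], [3,4], [3,5], [4,5]
  2-simplices (10): [0,1,3], [0,1,4], [0,2,3], [0,2,5], [0,4,5], [1,2,4], [1,2,5], [1,3,5], [2,3,4], [3,4,5]

so the chain groups are C_0 ≅ Z^6, C_1 ≅ Z^15, C_2 ≅ Z^10.

Boundary ∂_1: C_1 → C_0 is given by ∂[p,q] = [q] − [p].
The resulting 6×15 matrix has rank 5, and its Smith normal form has invariant factors (1,1,1,1,1).

Boundary ∂_2: C_2 → C_1 acts by ∂[p,q,r] = [q,r] − [p,r] + [p,q]. For instance
  ∂[0,1,4] = [1,4] − [0,4] + [0,1],
  ∂[2,3,4] = [3,4] − [2,4] + [2,3].
As a 15×10 matrix over Z this has rank 10, with invariant factors (1,1,1,1,1,1,1,1,1,2).

Now H_k = ker ∂_k / im ∂_{k+1}, so:

  H_0: rank C_0 − rank ∂_1 = 6 − 5 = 1, and the invariant factors of ∂_1 are all 1, so H_0 = Z.
  H_1: rank ker ∂_1 − rank ∂_2 = (15 − 5) − 10 = 0, and ∂_2 has invariant factor 2 > 1, so H_1 = Z/2Z.
  H_2: rank ker ∂_2 − rank ∂_3 = (10 − 10) − 0 = 0, and there is no ∂_3, so H_2 = 0.

H_0 ≅ Z,  H_1 ≅ Z/2Z,  H_2 = 0.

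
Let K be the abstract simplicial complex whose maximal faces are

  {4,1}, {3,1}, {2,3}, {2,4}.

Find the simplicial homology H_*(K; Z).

H_0 = Z,  H_1 = Z.

Fix the vertex order 1 < 2 < 3 < 4 and write every simplex with vertices in increasing order. Then dim K = 1 and the simplices of K are:

  0-simplices (4): [1], [2], [3], [4]
  1-simplices (4): [1,3], [1,4], [2,3], [2,4]

Hence C_0 ≅ Z^4, C_1 ≅ Z^4.

Boundary ∂_1: C_1 → C_0 sends each edge [p,q] (with p < q) to q − p. For instance
  ∂[1,4] = [4] − [1].
The 4×4 boundary matrix has rank 3 and Smith normal form diag(1,1,1).

Reading off H_k = ker ∂_k / im ∂_{k+1}:

  H_0: rank C_0 − rank ∂_1 = 4 − 3 = 1, and the invariant factors of ∂_1 are all 1, so H_0 ≅ Z.
  H_1: rank ker ∂_1 − rank ∂_2 = (4 − 3) − 0 = 1, and there is no ∂_2, so H_1 ≅ Z.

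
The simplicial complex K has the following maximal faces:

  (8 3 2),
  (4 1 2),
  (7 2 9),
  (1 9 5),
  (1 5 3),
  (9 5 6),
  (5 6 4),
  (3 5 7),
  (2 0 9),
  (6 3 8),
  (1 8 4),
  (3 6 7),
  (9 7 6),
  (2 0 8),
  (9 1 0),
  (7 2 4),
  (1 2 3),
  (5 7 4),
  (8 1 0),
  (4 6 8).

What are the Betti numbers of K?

b_0 = 1, b_1 = 1, b_2 = 0.

Order the vertices as 0 < 1 < 2 < 3 < 4 < 5 < 6 < 7 < 8 < 9. Listing each simplex with vertices in this order, K has dimension 2 with simplices:

  0-simplices (10): [0], [1], [2], [3], [4], [5], [6], [7], [8], [9]
  1-simplices (30): (30 of them)
  2-simplices (20): (20 of them)

so the chain groups are C_0 ≅ Z^10, C_1 ≅ Z^30, C_2 ≅ Z^20.

∂_1: C_1 → C_0 is given by ∂[p,q] = [q] − [p]. For instance
  ∂[4,8] = [8] − [4].
This gives a 10×30 integer matrix of rank 9; reducing to Smith normal form yields diagonal entries (1,1,1,1,1,1,1,1,1).

∂_2: C_2 → C_1 sends each 2-simplex [p,q,r] to [q,r] − [p,r] + [p,q]. For instance
  ∂[0,2,8] = [2,8] − [0,8] + [0,2],
  ∂[2,7,9] = [7,9] − [2,9] + [2,7].
As a 30×20 matrix over Z this has rank 20, with invariant factors (1,1,1,1,1,1,1,1,1,1,1,1,1,1,1,1,1,1,1,2).

Now H_k = ker ∂_k / im ∂_{k+1}, so:

  H_0: rank C_0 − rank ∂_1 = 10 − 9 = 1, and the invariant factors of ∂_1 are all 1, so H_0 ≅ Z.
  H_1: rank ker ∂_1 − rank ∂_2 = (30 − 9) − 20 = 1, and ∂_2 has invariant factor 2 > 1, so H_1 ≅ Z ⊕ Z/2.
  H_2: rank ker ∂_2 − rank ∂_3 = (20 − 20) − 0 = 0, and there is no ∂_3, so H_2 ≅ 0.

As a check, the Euler characteristic is 10 − 30 + 20 = 0, which agrees with 1 − 1 + 0 = 0.

Hence the Betti numbers are b_0 = 1, b_1 = 1, b_2 = 0.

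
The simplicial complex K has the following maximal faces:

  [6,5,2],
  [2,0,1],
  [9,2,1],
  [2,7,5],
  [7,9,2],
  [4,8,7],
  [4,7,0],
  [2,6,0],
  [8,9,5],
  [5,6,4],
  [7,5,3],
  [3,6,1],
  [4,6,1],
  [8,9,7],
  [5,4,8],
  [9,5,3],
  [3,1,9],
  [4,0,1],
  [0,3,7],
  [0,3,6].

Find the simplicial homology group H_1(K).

H_1 = Z ⊕ Z/2.

Fix the vertex order 0 < 1 < 2 < 3 < 4 < 5 < 6 < 7 < 8 < 9 and write every simplex with vertices in increasing order. Then dim K = 2 and the simplices of K are:

  0-simplices (10): [0], [1], [2], [3], [4], [5], [6], [7], [8], [9]
  1-simplices (30): (30 of them)
  2-simplices (20): (20 of them)

giving chain groups C_0 ≅ Z^10, C_1 ≅ Z^30, C_2 ≅ Z^20.

∂_1: C_1 → C_0 maps an edge to its endpoints' difference, ∂[p,q] = q − p. For instance
  ∂[0,3] = [3] − [0].
As a 10×30 matrix over Z this has rank 9, with invariant factors (1,1,1,1,1,1,1,1,1).

Boundary ∂_2: C_2 → C_1 sends each 2-simplex [p,q,r] to [q,r] − [p,r] + [p,q]. For instance
  ∂[3,5,7] = [5,7] − [3,7] + [3,5],
  ∂[1,3,9] = [3,9] − [1,9] + [1,3].
As a 30×20 matrix over Z this has rank 20, with invariant factors (1,1,1,1,1,1,1,1,1,1,1,1,1,1,1,1,1,1,1,2).

Computing H_k = (kernel of ∂_k) / (image of ∂_{k+1}):

  H_1: rank ker ∂_1 − rank ∂_2 = (30 − 9) − 20 = 1, and ∂_2 has invariant factor 2 > 1, so H_1 ≅ Z ⊕ Z/2.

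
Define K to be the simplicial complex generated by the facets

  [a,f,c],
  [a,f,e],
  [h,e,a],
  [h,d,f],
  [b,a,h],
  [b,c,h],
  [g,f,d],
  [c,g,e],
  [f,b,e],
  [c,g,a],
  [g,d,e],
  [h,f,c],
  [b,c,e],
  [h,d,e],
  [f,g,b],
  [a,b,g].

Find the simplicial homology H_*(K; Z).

H_0 ≅ Z,  H_1 ≅ Z^2,  H_2 ≅ Z.

K has 8 vertices, 24 edges, 16 triangles.
rank ∂_0 = 0, rank ∂_1 = 7 ⇒ b_0 = 8 − 0 − 7 = 1; all invariant factors of ∂_1 are 1 so no torsion. So H_0 ≅ Z.
rank ∂_1 = 7, rank ∂_2 = 15 ⇒ b_1 = 24 − 7 − 15 = 2; all invariant factors of ∂_2 are 1 so no torsion. So H_1 ≅ Z^2.
rank ∂_2 = 15, rank ∂_3 = 0 ⇒ b_2 = 16 − 15 − 0 = 1. So H_2 ≅ Z.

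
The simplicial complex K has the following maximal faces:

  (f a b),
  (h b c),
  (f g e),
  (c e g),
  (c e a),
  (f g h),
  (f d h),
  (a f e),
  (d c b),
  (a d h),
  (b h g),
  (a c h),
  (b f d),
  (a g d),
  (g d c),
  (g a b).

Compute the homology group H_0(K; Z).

H_0 ≅ Z.

We work with the vertex ordering a < b < c < d < e < f < g < h. The simplices of K, each written with vertices in increasing order, are:

  0-simplices (8): a, b, c, d, e, f, g, h
  1-simplices (24): ab, ac, ad, ae, af, ag, ah, bc, bd, bf, bg, bh, cd, ce, cg, ch, df, dg, dh, ef, eg, fg, fh, gh
  2-simplices (16): abf, abg, ace, ach, adg, adh, aef, bcd, bch, bdf, bgh, cdg, ceg, dfh, efg, fgh

so the chain groups are C_0 ≅ Z^8, C_1 ≅ Z^24, C_2 ≅ Z^16.

Boundary ∂_1: C_1 → C_0 is given by ∂[p,q] = [q] − [p]. For instance
  ∂bf = f − b.
The 8×24 boundary matrix has rank 7 and Smith normal form diag(1,1,1,1,1,1,1).

∂_2: C_2 → C_1 acts by ∂[p,q,r] = [q,r] − [p,r] + [p,q]. For instance
  ∂bch = ch − bh + bc,
  ∂efg = fg − eg + ef.
This gives a 24×16 integer matrix of rank 15; reducing to Smith normal form yields diagonal entries (1,1,1,1,1,1,1,1,1,1,1,1,1,1,1).

Now H_k = ker ∂_k / im ∂_{k+1}, so:

  H_0: rank C_0 − rank ∂_1 = 8 − 7 = 1, and the invariant factors of ∂_1 are all 1, so H_0 ≅ Z.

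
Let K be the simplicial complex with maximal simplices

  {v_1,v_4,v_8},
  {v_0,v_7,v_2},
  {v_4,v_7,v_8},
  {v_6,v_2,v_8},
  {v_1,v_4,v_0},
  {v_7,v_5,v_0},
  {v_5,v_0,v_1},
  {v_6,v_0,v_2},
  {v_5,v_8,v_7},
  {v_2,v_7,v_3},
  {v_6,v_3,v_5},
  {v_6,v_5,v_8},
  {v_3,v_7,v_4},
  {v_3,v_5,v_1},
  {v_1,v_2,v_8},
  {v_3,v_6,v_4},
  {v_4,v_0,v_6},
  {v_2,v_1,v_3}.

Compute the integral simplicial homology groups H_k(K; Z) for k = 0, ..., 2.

H_0 = Z,  H_1 = Z^2,  H_2 = Z.

Fix the vertex order v_0 < v_1 < v_2 < v_3 < v_4 < v_5 < v_6 < v_7 < v_8 and write every simplex with vertices in increasing order. Then dim K = 2 and the simplices of K are:

  0-simplices (9): [v_0], [v_1], [v_2], [v_3], [v_4], [v_5], [v_6], [v_7], [v_8]
  1-simplices (27): (27 of them)
  2-simplices (18): (18 of them)

Hence C_0 ≅ Z^9, C_1 ≅ Z^27, C_2 ≅ Z^18.

Boundary ∂_1: C_1 → C_0 maps an edge to its endpoints' difference, ∂[p,q] = q − p. For instance
  ∂[v_5,v_8] = [v_8] − [v_5].
The 9×27 boundary matrix has rank 8 and Smith normal form diag(1,1,1,1,1,1,1,1).

∂_2: C_2 → C_1 sends each 2-simplex [p,q,r] to [q,r] − [p,r] + [p,q]. For instance
  ∂[v_0,v_1,v_4] = [v_1,v_4] − [v_0,v_4] + [v_0,v_1],
  ∂[v_5,v_7,v_8] = [v_7,v_8] − [v_5,v_8] + [v_5,v_7].
The resulting 27×18 matrix has rank 17, and its Smith normal form has invariant factors (1,1,1,1,1,1,1,1,1,1,1,1,1,1,1,1,1).

Computing H_k = (kernel of ∂_k) / (image of ∂_{k+1}):

  H_0: rank C_0 − rank ∂_1 = 9 − 8 = 1, and the invariant factors of ∂_1 are all 1, so H_0 ≅ Z.
  H_1: rank ker ∂_1 − rank ∂_2 = (27 − 8) − 17 = 2, and the invariant factors of ∂_2 are all 1, so H_1 ≅ Z^2.
  H_2: rank ker ∂_2 − rank ∂_3 = (18 − 17) − 0 = 1, and there is no ∂_3, so H_2 ≅ Z.

(K is a triangulation of the torus T^2.)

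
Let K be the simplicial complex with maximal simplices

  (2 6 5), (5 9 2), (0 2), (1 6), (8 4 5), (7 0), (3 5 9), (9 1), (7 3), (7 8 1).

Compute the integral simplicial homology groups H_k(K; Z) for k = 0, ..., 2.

H_0 = Z,  H_1 = Z^4,  H_2 = 0.

We work with the vertex ordering 0 < 1 < 2 < 3 < 4 < 5 < 6 < 7 < 8 < 9. The simplices of K, each written with vertices in increasing order, are:

  0-simplices (10): [0], [1], [2], [3], [4], [5], [6], [7], [8], [9]
  1-simplices (18): [0,2], [0,7], [1,6], [1,7], [1,8], [1,9], [2,5], [2,6], [2,9], [3,5], [3,7], [3,9], [4,5], [4,8], [5,6], [5,8], [5,9], [7,8]
  2-simplices (5): [1,7,8], [2,5,6], [2,5,9], [3,5,9], [4,5,8]

giving chain groups C_0 ≅ Z^10, C_1 ≅ Z^18, C_2 ≅ Z^5.

Boundary ∂_1: C_1 → C_0 maps an edge to its endpoints' difference, ∂[p,q] = q − p. For instance
  ∂[4,8] = [8] − [4].
The resulting 10×18 matrix has rank 9, and its Smith normal form has invariant factors (1,1,1,1,1,1,1,1,1).

Boundary ∂_2: C_2 → C_1 sends each 2-simplex [p,q,r] to [q,r] − [p,r] + [p,q]. For instance
  ∂[2,5,6] = [5,6] − [2,6] + [2,5],
  ∂[1,7,8] = [7,8] − [1,8] + [1,7].
As a 18×5 matrix over Z this has rank 5, with invariant factors (1,1,1,1,1).

Now H_k = ker ∂_k / im ∂_{k+1}, so:

  H_0: rank C_0 − rank ∂_1 = 10 − 9 = 1, and the invariant factors of ∂_1 are all 1, so H_0 ≅ Z.
  H_1: rank ker ∂_1 − rank ∂_2 = (18 − 9) − 5 = 4, and the invariant factors of ∂_2 are all 1, so H_1 ≅ Z^4.
  H_2: rank ker ∂_2 − rank ∂_3 = (5 − 5) − 0 = 0, and there is no ∂_3, so H_2 ≅ 0.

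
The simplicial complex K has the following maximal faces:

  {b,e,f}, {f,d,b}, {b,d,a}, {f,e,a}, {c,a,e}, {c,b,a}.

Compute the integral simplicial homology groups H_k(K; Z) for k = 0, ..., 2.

H_0 ≅ Z,  H_1 ≅ Z,  H_2 = 0.

K has 6 vertices, 12 edges, 6 triangles.
rank ∂_0 = 0, rank ∂_1 = 5 ⇒ b_0 = 6 − 0 − 5 = 1; all invariant factors of ∂_1 are 1 so no torsion. So H_0 = Z.
rank ∂_1 = 5, rank ∂_2 = 6 ⇒ b_1 = 12 − 5 − 6 = 1; all invariant factors of ∂_2 are 1 so no torsion. So H_1 = Z.
rank ∂_2 = 6, rank ∂_3 = 0 ⇒ b_2 = 6 − 6 − 0 = 0. So H_2 = 0.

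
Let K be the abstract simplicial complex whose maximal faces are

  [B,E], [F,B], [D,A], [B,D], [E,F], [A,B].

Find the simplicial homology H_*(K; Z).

H_0 ≅ Z,  H_1 ≅ Z^2.

We work with the vertex ordering A < B < D < E < F. The simplices of K, each written with vertices in increasing order, are:

  0-simplices (5): A, B, D, E, F
  1-simplices (6): AB, AD, BD, BE, BF, EF

Hence C_0 ≅ Z^5, C_1 ≅ Z^6.

Boundary ∂_1: C_1 → C_0 sends each edge [p,q] (with p < q) to q − p.
As a 5×6 matrix over Z this has rank 4, with invariant factors (1,1,1,1).

Reading off H_k = ker ∂_k / im ∂_{k+1}:

  H_0: rank C_0 − rank ∂_1 = 5 − 4 = 1, and the invariant factors of ∂_1 are all 1, so H_0 ≅ Z.
  H_1: rank ker ∂_1 − rank ∂_2 = (6 − 4) − 0 = 2, and there is no ∂_2, so H_1 ≅ Z^2.

As a check, the Euler characteristic is 5 − 6 = -1, which agrees with 1 − 2 = -1.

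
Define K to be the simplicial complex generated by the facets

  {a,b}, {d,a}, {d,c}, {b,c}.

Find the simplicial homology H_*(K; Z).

Take the total order a < b < c < d on the vertex set. Then K (dimension 1) consists of the simplices:

  0-simplices (4): a, b, c, d
  1-simplices (4): ab, ad, bc, cd

so the chain groups are C_0 ≅ Z^4, C_1 ≅ Z^4.

Boundary ∂_1: C_1 → C_0 is given by ∂[p,q] = [q] − [p].
The 4×4 boundary matrix has rank 3 and Smith normal form diag(1,1,1).

Now H_k = ker ∂_k / im ∂_{k+1}, so:

  H_0: rank C_0 − rank ∂_1 = 4 − 3 = 1, and the invariant factors of ∂_1 are all 1, so H_0 ≅ Z.
  H_1: rank ker ∂_1 − rank ∂_2 = (4 − 3) − 0 = 1, and there is no ∂_2, so H_1 ≅ Z.

As a check, the Euler characteristic is 4 − 4 = 0, which agrees with 1 − 1 = 0.

H_0 = Z,  H_1 = Z.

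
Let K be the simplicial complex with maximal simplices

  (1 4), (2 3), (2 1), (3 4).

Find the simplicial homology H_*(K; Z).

H_0 ≅ Z,  H_1 ≅ Z.

K has 4 vertices, 4 edges.
rank ∂_0 = 0, rank ∂_1 = 3 ⇒ b_0 = 4 − 0 − 3 = 1; all invariant factors of ∂_1 are 1 so no torsion. So H_0 = Z.
rank ∂_1 = 3, rank ∂_2 = 0 ⇒ b_1 = 4 − 3 − 0 = 1. So H_1 = Z.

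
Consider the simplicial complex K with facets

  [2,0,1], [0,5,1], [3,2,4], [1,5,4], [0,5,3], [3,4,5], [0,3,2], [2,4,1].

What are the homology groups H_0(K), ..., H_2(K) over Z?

K has 6 vertices, 12 edges, 8 triangles.
rank ∂_0 = 0, rank ∂_1 = 5 ⇒ b_0 = 6 − 0 − 5 = 1; all invariant factors of ∂_1 are 1 so no torsion. So H_0 ≅ Z.
rank ∂_1 = 5, rank ∂_2 = 7 ⇒ b_1 = 12 − 5 − 7 = 0; all invariant factors of ∂_2 are 1 so no torsion. So H_1 ≅ 0.
rank ∂_2 = 7, rank ∂_3 = 0 ⇒ b_2 = 8 − 7 − 0 = 1. So H_2 ≅ Z.

H_0 ≅ Z,  H_1 = 0,  H_2 ≅ Z.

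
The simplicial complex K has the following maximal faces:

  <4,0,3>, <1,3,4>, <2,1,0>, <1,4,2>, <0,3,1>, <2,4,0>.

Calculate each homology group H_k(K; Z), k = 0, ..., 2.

H_0 = Z,  H_1 = 0,  H_2 = Z.

We work with the vertex ordering 0 < 1 < 2 < 3 < 4. The simplices of K, each written with vertices in increasing order, are:

  0-simplices (5): [0], [1], [2], [3], [4]
  1-simplices (9): [0,1], [0,2], [0,3], [0,4], [1,2], [1,3], [1,4], [2,4], [3,4]
  2-simplices (6): [0,1,2], [0,1,3], [0,2,4], [0,3,4], [1,2,4], [1,3,4]

giving chain groups C_0 ≅ Z^5, C_1 ≅ Z^9, C_2 ≅ Z^6.

∂_1: C_1 → C_0 is given by ∂[p,q] = [q] − [p].
The resulting 5×9 matrix has rank 4, and its Smith normal form has invariant factors (1,1,1,1).

The boundary map ∂_2: C_2 → C_1 sends each 2-simplex [p,q,r] to [q,r] − [p,r] + [p,q]. For instance
  ∂[1,3,4] = [3,4] − [1,4] + [1,3],
  ∂[0,1,3] = [1,3] − [0,3] + [0,1].
This gives a 9×6 integer matrix of rank 5; reducing to Smith normal form yields diagonal entries (1,1,1,1,1).

Reading off H_k = ker ∂_k / im ∂_{k+1}:

  H_0: rank C_0 − rank ∂_1 = 5 − 4 = 1, and the invariant factors of ∂_1 are all 1, so H_0 = Z.
  H_1: rank ker ∂_1 − rank ∂_2 = (9 − 4) − 5 = 0, and the invariant factors of ∂_2 are all 1, so H_1 = 0.
  H_2: rank ker ∂_2 − rank ∂_3 = (6 − 5) − 0 = 1, and there is no ∂_3, so H_2 = Z.

As a check, the Euler characteristic is 5 − 9 + 6 = 2, which agrees with 1 − 0 + 1 = 2.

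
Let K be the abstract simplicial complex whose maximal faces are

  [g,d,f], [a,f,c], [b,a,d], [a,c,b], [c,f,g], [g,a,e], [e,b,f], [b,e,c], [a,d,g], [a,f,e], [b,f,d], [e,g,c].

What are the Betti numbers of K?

b_0 = 1, b_1 = 0, b_2 = 0.

Fix the vertex order a < b < c < d < e < f < g and write every simplex with vertices in increasing order. Then dim K = 2 and the simplices of K are:

  0-simplices (7): a, b, c, d, e, f, g
  1-simplices (18): ab, ac, ad, ae, af, ag, bc, bd, be, bf, ce, cf, cg, df, dg, ef, eg, fg
  2-simplices (12): abc, abd, acf, adg, aef, aeg, bce, bdf, bef, ceg, cfg, dfg

so the chain groups are C_0 ≅ Z^7, C_1 ≅ Z^18, C_2 ≅ Z^12.

∂_1: C_1 → C_0 maps an edge to its endpoints' difference, ∂[p,q] = q − p.
The resulting 7×18 matrix has rank 6, and its Smith normal form has invariant factors (1,1,1,1,1,1).

Boundary ∂_2: C_2 → C_1 maps a triangle to the signed sum of its edges. For instance
  ∂bdf = df − bf + bd,
  ∂abd = bd − ad + ab.
The 18×12 boundary matrix has rank 12 and Smith normal form diag(1,1,1,1,1,1,1,1,1,1,1,2).

From H_k ≅ ker(∂_k) / im(∂_{k+1}) we obtain:

  H_0: rank C_0 − rank ∂_1 = 7 − 6 = 1, and the invariant factors of ∂_1 are all 1, so H_0 = Z.
  H_1: rank ker ∂_1 − rank ∂_2 = (18 − 6) − 12 = 0, and ∂_2 has invariant factor 2 > 1, so H_1 = Z/2.
  H_2: rank ker ∂_2 − rank ∂_3 = (12 − 12) − 0 = 0, and there is no ∂_3, so H_2 = 0.

As a check, the Euler characteristic is 7 − 18 + 12 = 1, which agrees with 1 − 0 + 0 = 1.

Hence the Betti numbers are b_0 = 1, b_1 = 0, b_2 = 0.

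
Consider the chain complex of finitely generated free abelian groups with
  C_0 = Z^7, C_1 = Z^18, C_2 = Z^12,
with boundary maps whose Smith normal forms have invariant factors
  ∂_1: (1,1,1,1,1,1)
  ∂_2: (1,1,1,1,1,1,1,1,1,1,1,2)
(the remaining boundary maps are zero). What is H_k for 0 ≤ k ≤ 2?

H_0 = Z,  H_1 = Z/2,  H_2 = 0.

H_0: b_0 = 7 − 0 − 6 = 1; torsion from ∂_1 factors > 1: none. So H_0 = Z.
H_1: b_1 = 18 − 6 − 12 = 0; torsion from ∂_2 factors > 1: [2]. So H_1 = Z/2.
H_2: b_2 = 12 − 12 − 0 = 0; torsion from ∂_3 factors > 1: none. So H_2 = 0.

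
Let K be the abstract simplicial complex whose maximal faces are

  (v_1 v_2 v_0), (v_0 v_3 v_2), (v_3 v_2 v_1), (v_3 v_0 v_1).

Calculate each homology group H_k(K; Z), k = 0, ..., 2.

H_0 ≅ Z,  H_1 = 0,  H_2 ≅ Z.

Order the vertices as v_0 < v_1 < v_2 < v_3. Listing each simplex with vertices in this order, K has dimension 2 with simplices:

  0-simplices (4): [v_0], [v_1], [v_2], [v_3]
  1-simplices (6): [v_0,v_1], [v_0,v_2], [v_0,v_3], [v_1,v_2], [v_1,v_3], [v_2,v_3]
  2-simplices (4): [v_0,v_1,v_2], [v_0,v_1,v_3], [v_0,v_2,v_3], [v_1,v_2,v_3]

so the chain groups are C_0 ≅ Z^4, C_1 ≅ Z^6, C_2 ≅ Z^4.

The boundary map ∂_1: C_1 → C_0 maps an edge to its endpoints' difference, ∂[p,q] = q − p.
The 4×6 boundary matrix has rank 3 and Smith normal form diag(1,1,1).

∂_2: C_2 → C_1 maps a triangle to the signed sum of its edges. For instance
  ∂[v_0,v_2,v_3] = [v_2,v_3] − [v_0,v_3] + [v_0,v_2],
  ∂[v_0,v_1,v_2] = [v_1,v_2] − [v_0,v_2] + [v_0,v_1].
This gives a 6×4 integer matrix of rank 3; reducing to Smith normal form yields diagonal entries (1,1,1).

From H_k ≅ ker(∂_k) / im(∂_{k+1}) we obtain:

  H_0: rank C_0 − rank ∂_1 = 4 − 3 = 1, and the invariant factors of ∂_1 are all 1, so H_0 = Z.
  H_1: rank ker ∂_1 − rank ∂_2 = (6 − 3) − 3 = 0, and the invariant factors of ∂_2 are all 1, so H_1 = 0.
  H_2: rank ker ∂_2 − rank ∂_3 = (4 − 3) − 0 = 1, and there is no ∂_3, so H_2 = Z.

As a check, the Euler characteristic is 4 − 6 + 4 = 2, which agrees with 1 − 0 + 1 = 2.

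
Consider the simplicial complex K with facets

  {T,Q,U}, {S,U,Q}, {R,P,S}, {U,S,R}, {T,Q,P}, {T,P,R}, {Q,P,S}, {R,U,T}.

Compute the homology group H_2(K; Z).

H_2 ≅ Z.

Fix the vertex order P < Q < R < S < T < U and write every simplex with vertices in increasing order. Then dim K = 2 and the simplices of K are:

  0-simplices (6): P, Q, R, S, T, U
  1-simplices (12): PQ, PR, PS, PT, QS, QT, QU, RS, RT, RU, SU, TU
  2-simplices (8): PQS, PQT, PRS, PRT, QSU, QTU, RSU, RTU

so the chain groups are C_0 ≅ Z^6, C_1 ≅ Z^12, C_2 ≅ Z^8.

Boundary ∂_1: C_1 → C_0 sends each edge [p,q] (with p < q) to q − p. For instance
  ∂PS = S − P.
The 6×12 boundary matrix has rank 5 and Smith normal form diag(1,1,1,1,1).

Boundary ∂_2: C_2 → C_1 sends each 2-simplex [p,q,r] to [q,r] − [p,r] + [p,q]. For instance
  ∂QTU = TU − QU + QT,
  ∂PQS = QS − PS + PQ.
The 12×8 boundary matrix has rank 7 and Smith normal form diag(1,1,1,1,1,1,1).

Computing H_k = (kernel of ∂_k) / (image of ∂_{k+1}):

  H_2: rank ker ∂_2 − rank ∂_3 = (8 − 7) − 0 = 1, and there is no ∂_3, so H_2 = Z.

(K is a triangulation of the 2-sphere S^2.)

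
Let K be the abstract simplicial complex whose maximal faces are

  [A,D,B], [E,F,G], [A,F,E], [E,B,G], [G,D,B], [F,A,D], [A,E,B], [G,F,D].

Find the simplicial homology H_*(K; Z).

We work with the vertex ordering A < B < D < E < F < G. The simplices of K, each written with vertices in increasing order, are:

  0-simplices (6): A, B, D, E, F, G
  1-simplices (12): AB, AD, AE, AF, BD, BE, BG, DF, DG, EF, EG, FG
  2-simplices (8): ABD, ABE, ADF, AEF, BDG, BEG, DFG, EFG

so the chain groups are C_0 ≅ Z^6, C_1 ≅ Z^12, C_2 ≅ Z^8.

The boundary map ∂_1: C_1 → C_0 sends each edge [p,q] (with p < q) to q − p. For instance
  ∂BE = E − B.
The 6×12 boundary matrix has rank 5 and Smith normal form diag(1,1,1,1,1).

∂_2: C_2 → C_1 maps a triangle to the signed sum of its edges. For instance
  ∂AEF = EF − AF + AE,
  ∂EFG = FG − EG + EF.
As a 12×8 matrix over Z this has rank 7, with invariant factors (1,1,1,1,1,1,1).

Now H_k = ker ∂_k / im ∂_{k+1}, so:

  H_0: rank C_0 − rank ∂_1 = 6 − 5 = 1, and the invariant factors of ∂_1 are all 1, so H_0 = Z.
  H_1: rank ker ∂_1 − rank ∂_2 = (12 − 5) − 7 = 0, and the invariant factors of ∂_2 are all 1, so H_1 = 0.
  H_2: rank ker ∂_2 − rank ∂_3 = (8 − 7) − 0 = 1, and there is no ∂_3, so H_2 = Z.

H_0 ≅ Z,  H_1 = 0,  H_2 ≅ Z.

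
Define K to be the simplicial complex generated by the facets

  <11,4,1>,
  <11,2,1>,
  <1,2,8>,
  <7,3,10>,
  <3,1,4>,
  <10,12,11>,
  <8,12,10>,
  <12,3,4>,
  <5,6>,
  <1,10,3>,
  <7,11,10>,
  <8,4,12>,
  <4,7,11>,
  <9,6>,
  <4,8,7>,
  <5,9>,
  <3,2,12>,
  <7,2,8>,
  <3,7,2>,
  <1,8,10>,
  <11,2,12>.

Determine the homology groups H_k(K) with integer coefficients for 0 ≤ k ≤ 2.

H_0 = Z^2,  H_1 = Z^3,  H_2 = Z.

Fix the vertex order 1 < 2 < 3 < 4 < 5 < 6 < 7 < 8 < 9 < 10 < 11 < 12 and write every simplex with vertices in increasing order. Then dim K = 2 and the simplices of K are:

  0-simplices (12): [1], [2], [3], [4], [5], [6], [7], [8], [9], [10], [11], [12]
  1-simplices (30): (30 of them)
  2-simplices (18): (18 of them)

so the chain groups are C_0 ≅ Z^12, C_1 ≅ Z^30, C_2 ≅ Z^18.

∂_1: C_1 → C_0 is given by ∂[p,q] = [q] − [p]. For instance
  ∂[6,9] = [9] − [6].
This gives a 12×30 integer matrix of rank 10; reducing to Smith normal form yields diagonal entries (1,1,1,1,1,1,1,1,1,1).

The boundary map ∂_2: C_2 → C_1 maps a triangle to the signed sum of its edges. For instance
  ∂[3,7,10] = [7,10] − [3,10] + [3,7],
  ∂[2,3,7] = [3,7] − [2,7] + [2,3].
The 30×18 boundary matrix has rank 17 and Smith normal form diag(1,1,1,1,1,1,1,1,1,1,1,1,1,1,1,1,1).

From H_k ≅ ker(∂_k) / im(∂_{k+1}) we obtain:

  H_0: rank C_0 − rank ∂_1 = 12 − 10 = 2, and the invariant factors of ∂_1 are all 1, so H_0 = Z^2.
  H_1: rank ker ∂_1 − rank ∂_2 = (30 − 10) − 17 = 3, and the invariant factors of ∂_2 are all 1, so H_1 = Z^3.
  H_2: rank ker ∂_2 − rank ∂_3 = (18 − 17) − 0 = 1, and there is no ∂_3, so H_2 = Z.

As a check, the Euler characteristic is 12 − 30 + 18 = 0, which agrees with 2 − 3 + 1 = 0.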